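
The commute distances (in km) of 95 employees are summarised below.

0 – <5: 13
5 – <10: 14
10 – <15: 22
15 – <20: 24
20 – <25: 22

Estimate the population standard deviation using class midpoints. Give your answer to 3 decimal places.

6.684

Midpoints: 2.5, 7.5, 12.5, 17.5, 22.5
n = 95, Σfm = 1327.5, mean = 13.9737
Σfm² = 22793.75
Σf(m − x̄)² = Σfm² − (Σfm)²/n = 22793.75 − 1327.5²/95 = 4243.6842
Population variance = 4243.6842 / 95 = 44.6704
Standard deviation = √44.6704 = 6.6836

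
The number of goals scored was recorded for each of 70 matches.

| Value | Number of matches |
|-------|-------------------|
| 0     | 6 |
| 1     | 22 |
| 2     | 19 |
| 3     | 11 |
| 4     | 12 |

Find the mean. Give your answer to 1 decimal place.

2.0

Values: 0, 1, 2, 3, 4
Σfx = 6×0 + 22×1 + 19×2 + 11×3 + 12×4 = 141
n = Σf = 70
Mean = 141 / 70 = 2.0143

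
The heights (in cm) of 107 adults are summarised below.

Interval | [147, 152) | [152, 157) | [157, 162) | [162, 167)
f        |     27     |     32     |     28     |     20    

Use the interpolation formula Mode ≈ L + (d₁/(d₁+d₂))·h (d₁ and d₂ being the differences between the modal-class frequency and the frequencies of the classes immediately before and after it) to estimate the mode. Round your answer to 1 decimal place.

Modal class: [152, 157) (highest frequency 32).
d₁ = 32 − 27 = 5, d₂ = 32 − 28 = 4
Mode ≈ 152 + (5/(5+4)) × 5 = 152 + 2.7778 = 154.7778

154.8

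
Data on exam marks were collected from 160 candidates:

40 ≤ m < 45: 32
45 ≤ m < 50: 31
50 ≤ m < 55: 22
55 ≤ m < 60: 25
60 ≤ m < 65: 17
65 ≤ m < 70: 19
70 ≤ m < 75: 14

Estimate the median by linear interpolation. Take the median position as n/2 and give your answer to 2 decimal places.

53.86

Cumulative frequencies: 32, 63, 85, 110, 127, 146, 160
n = 160; position = n/2 = 80.
This falls in the class 50 ≤ m < 55: L = 50, F = 63, f = 22, h = 5.
Median ≈ 50 + ((80 − 63) / 22) × 5 = 53.8636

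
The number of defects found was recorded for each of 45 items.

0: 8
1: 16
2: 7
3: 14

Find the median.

Cumulative frequencies: 8, 24, 31, 45
n = 45, so the median is the value in position (n+1)/2 = 23.
Position 23 falls at value 1.

1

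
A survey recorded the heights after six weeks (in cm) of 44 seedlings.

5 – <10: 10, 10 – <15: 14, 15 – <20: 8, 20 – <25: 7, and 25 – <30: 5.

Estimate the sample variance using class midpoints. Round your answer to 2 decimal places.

43.27

Midpoints: 7.5, 12.5, 17.5, 22.5, 27.5
n = 44, Σfm = 685, mean = 15.5682
Σfm² = 12525
Σf(m − x̄)² = Σfm² − (Σfm)²/n = 12525 − 685²/44 = 1860.7955
Sample variance = 1860.7955 / 43 = 43.2743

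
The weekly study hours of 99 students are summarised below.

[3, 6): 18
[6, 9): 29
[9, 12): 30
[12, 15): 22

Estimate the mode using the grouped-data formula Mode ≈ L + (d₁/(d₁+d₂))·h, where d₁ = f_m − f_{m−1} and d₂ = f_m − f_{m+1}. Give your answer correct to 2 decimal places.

9.33

Modal class: [9, 12) (highest frequency 30).
d₁ = 30 − 29 = 1, d₂ = 30 − 22 = 8
Mode ≈ 9 + (1/(1+8)) × 3 = 9 + 0.3333 = 9.3333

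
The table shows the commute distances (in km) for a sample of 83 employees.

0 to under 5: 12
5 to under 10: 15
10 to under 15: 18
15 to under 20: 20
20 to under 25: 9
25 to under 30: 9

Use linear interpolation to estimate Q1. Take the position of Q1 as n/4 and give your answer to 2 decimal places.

Cumulative frequencies: 12, 27, 45, 65, 74, 83
n = 83; position = n/4 = 20.75.
This falls in the class 5 to under 10: L = 5, F = 12, f = 15, h = 5.
Lower quartile ≈ 5 + ((20.75 − 12) / 15) × 5 = 7.9167

7.92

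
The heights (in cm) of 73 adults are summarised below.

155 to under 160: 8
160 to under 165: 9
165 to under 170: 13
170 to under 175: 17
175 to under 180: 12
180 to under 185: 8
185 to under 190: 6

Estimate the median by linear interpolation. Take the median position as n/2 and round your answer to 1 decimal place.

171.9

Cumulative frequencies: 8, 17, 30, 47, 59, 67, 73
n = 73; position = n/2 = 36.5.
This falls in the class 170 to under 175: L = 170, F = 30, f = 17, h = 5.
Median ≈ 170 + ((36.5 − 30) / 17) × 5 = 171.9118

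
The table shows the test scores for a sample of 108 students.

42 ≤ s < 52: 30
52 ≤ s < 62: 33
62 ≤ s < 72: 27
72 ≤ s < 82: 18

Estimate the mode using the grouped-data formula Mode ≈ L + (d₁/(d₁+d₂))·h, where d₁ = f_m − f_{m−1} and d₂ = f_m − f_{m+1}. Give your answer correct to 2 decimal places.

Modal class: 52 ≤ s < 62 (highest frequency 33).
d₁ = 33 − 30 = 3, d₂ = 33 − 27 = 6
Mode ≈ 52 + (3/(3+6)) × 10 = 52 + 3.3333 = 55.3333

55.33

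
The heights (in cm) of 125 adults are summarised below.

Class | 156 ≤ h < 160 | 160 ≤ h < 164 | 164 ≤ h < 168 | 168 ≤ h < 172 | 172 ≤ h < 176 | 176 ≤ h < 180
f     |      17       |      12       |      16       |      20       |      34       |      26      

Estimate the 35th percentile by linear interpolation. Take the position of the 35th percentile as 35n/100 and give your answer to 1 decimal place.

167.7

Cumulative frequencies: 17, 29, 45, 65, 99, 125
n = 125; position = 35n/100 = 43.75.
This falls in the class 164 ≤ h < 168: L = 164, F = 29, f = 16, h = 4.
35th percentile ≈ 164 + ((43.75 − 29) / 16) × 4 = 167.6875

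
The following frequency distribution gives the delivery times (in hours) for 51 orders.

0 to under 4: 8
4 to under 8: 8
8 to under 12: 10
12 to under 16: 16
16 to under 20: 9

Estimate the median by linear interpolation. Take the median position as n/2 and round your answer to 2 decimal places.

11.80

Cumulative frequencies: 8, 16, 26, 42, 51
n = 51; position = n/2 = 25.5.
This falls in the class 8 to under 12: L = 8, F = 16, f = 10, h = 4.
Median ≈ 8 + ((25.5 − 16) / 10) × 4 = 11.8000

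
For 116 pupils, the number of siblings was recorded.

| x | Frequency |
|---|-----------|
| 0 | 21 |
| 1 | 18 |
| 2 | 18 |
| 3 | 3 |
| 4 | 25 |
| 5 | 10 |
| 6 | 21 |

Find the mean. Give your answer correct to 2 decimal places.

Values: 0, 1, 2, 3, 4, 5, 6
Σfx = 21×0 + 18×1 + 18×2 + 3×3 + 25×4 + 10×5 + 21×6 = 339
n = Σf = 116
Mean = 339 / 116 = 2.9224

2.92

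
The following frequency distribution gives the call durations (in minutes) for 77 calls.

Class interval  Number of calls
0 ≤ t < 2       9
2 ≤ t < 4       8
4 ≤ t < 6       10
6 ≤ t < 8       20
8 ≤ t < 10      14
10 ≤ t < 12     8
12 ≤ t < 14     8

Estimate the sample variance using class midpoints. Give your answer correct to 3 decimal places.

12.684

Midpoints: 1, 3, 5, 7, 9, 11, 13
n = 77, Σfm = 541, mean = 7.0260
Σfm² = 4765
Σf(m − x̄)² = Σfm² − (Σfm)²/n = 4765 − 541²/77 = 963.9481
Sample variance = 963.9481 / 76 = 12.6835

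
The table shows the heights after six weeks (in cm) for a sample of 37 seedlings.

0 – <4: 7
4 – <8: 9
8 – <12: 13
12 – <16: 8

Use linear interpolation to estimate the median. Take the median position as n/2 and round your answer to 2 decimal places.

8.77

Cumulative frequencies: 7, 16, 29, 37
n = 37; position = n/2 = 18.5.
This falls in the class 8 – <12: L = 8, F = 16, f = 13, h = 4.
Median ≈ 8 + ((18.5 − 16) / 13) × 4 = 8.7692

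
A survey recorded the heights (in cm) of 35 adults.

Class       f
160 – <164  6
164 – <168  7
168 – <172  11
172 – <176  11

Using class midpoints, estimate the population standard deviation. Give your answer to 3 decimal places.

4.285

Midpoints: 162, 166, 170, 174
n = 35, Σfm = 5918, mean = 169.0857
Σfm² = 1001292
Σf(m − x̄)² = Σfm² − (Σfm)²/n = 1001292 − 5918²/35 = 642.7429
Population variance = 642.7429 / 35 = 18.3641
Standard deviation = √18.3641 = 4.2853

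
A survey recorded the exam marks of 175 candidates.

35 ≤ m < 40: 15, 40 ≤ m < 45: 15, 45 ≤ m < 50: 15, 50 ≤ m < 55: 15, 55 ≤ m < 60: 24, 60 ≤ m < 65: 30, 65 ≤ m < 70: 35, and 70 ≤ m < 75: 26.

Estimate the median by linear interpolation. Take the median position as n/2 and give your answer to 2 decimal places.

Cumulative frequencies: 15, 30, 45, 60, 84, 114, 149, 175
n = 175; position = n/2 = 87.5.
This falls in the class 60 ≤ m < 65: L = 60, F = 84, f = 30, h = 5.
Median ≈ 60 + ((87.5 − 84) / 30) × 5 = 60.5833

60.58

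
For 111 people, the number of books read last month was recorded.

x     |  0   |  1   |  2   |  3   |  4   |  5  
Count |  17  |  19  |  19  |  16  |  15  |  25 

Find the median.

Cumulative frequencies: 17, 36, 55, 71, 86, 111
n = 111, so the median is the value in position (n+1)/2 = 56.
Position 56 falls at value 3.

3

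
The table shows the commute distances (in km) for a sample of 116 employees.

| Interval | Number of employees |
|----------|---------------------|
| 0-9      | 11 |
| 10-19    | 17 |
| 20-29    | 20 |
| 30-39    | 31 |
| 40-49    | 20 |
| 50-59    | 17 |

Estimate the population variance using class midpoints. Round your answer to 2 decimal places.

Midpoints: 4.5, 14.5, 24.5, 34.5, 44.5, 54.5
n = 116, Σfm = 3672, mean = 31.6552
Σfm² = 142799
Σf(m − x̄)² = Σfm² − (Σfm)²/n = 142799 − 3672²/116 = 26561.2069
Population variance = 26561.2069 / 116 = 228.9759

228.98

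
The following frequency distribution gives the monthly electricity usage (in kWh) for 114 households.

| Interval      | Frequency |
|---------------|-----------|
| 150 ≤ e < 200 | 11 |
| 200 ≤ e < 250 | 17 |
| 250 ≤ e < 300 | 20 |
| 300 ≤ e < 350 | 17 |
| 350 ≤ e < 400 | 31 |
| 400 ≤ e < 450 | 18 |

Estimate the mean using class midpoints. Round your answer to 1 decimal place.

316.2

Midpoints: 175, 225, 275, 325, 375, 425
Σfm = 11×175 + 17×225 + 20×275 + 17×325 + 31×375 + 18×425 = 36050
n = Σf = 114
Mean = 36050 / 114 = 316.2281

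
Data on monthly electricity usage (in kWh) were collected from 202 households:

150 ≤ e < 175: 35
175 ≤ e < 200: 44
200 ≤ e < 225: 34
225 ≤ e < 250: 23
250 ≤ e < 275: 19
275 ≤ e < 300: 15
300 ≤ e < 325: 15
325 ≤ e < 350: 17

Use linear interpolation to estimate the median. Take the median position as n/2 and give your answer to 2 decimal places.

Cumulative frequencies: 35, 79, 113, 136, 155, 170, 185, 202
n = 202; position = n/2 = 101.
This falls in the class 200 ≤ e < 225: L = 200, F = 79, f = 34, h = 25.
Median ≈ 200 + ((101 − 79) / 34) × 25 = 216.1765

216.18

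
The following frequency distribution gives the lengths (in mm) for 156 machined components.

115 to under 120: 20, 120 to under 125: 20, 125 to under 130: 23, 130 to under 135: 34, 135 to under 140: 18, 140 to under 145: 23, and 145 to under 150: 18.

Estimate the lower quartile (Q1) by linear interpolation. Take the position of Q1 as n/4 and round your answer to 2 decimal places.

Cumulative frequencies: 20, 40, 63, 97, 115, 138, 156
n = 156; position = n/4 = 39.
This falls in the class 120 to under 125: L = 120, F = 20, f = 20, h = 5.
Lower quartile ≈ 120 + ((39 − 20) / 20) × 5 = 124.7500

124.75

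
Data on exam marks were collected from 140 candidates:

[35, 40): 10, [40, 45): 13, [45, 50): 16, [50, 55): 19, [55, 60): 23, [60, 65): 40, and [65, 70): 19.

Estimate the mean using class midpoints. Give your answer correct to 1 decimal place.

55.6

Midpoints: 37.5, 42.5, 47.5, 52.5, 57.5, 62.5, 67.5
Σfm = 10×37.5 + 13×42.5 + 16×47.5 + 19×52.5 + 23×57.5 + 40×62.5 + 19×67.5 = 7790
n = Σf = 140
Mean = 7790 / 140 = 55.6429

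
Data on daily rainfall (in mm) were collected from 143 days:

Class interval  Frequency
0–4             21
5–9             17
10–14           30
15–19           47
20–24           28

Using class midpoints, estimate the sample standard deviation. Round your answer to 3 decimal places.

Midpoints: 2, 7, 12, 17, 22
n = 143, Σfm = 1936, mean = 13.5385
Σfm² = 32372
Σf(m − x̄)² = Σfm² − (Σfm)²/n = 32372 − 1936²/143 = 6161.5385
Sample variance = 6161.5385 / 142 = 43.3911
Standard deviation = √43.3911 = 6.5872

6.587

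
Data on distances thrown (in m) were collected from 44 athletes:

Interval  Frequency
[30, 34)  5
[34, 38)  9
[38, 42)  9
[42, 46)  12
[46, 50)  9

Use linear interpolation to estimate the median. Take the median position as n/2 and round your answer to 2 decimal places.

Cumulative frequencies: 5, 14, 23, 35, 44
n = 44; position = n/2 = 22.
This falls in the class [38, 42): L = 38, F = 14, f = 9, h = 4.
Median ≈ 38 + ((22 − 14) / 9) × 4 = 41.5556

41.56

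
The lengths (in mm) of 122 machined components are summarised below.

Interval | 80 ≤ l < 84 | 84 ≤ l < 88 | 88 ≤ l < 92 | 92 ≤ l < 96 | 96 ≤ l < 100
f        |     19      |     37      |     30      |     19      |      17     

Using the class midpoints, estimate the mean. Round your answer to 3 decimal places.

Midpoints: 82, 86, 90, 94, 98
Σfm = 19×82 + 37×86 + 30×90 + 19×94 + 17×98 = 10892
n = Σf = 122
Mean = 10892 / 122 = 89.2787

89.279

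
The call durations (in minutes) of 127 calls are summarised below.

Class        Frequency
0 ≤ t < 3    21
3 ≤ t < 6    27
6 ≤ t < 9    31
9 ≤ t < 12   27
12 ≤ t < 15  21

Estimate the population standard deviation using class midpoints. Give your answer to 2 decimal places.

Midpoints: 1.5, 4.5, 7.5, 10.5, 13.5
n = 127, Σfm = 952.5, mean = 7.5000
Σfm² = 9141.75
Σf(m − x̄)² = Σfm² − (Σfm)²/n = 9141.75 − 952.5²/127 = 1998.0000
Population variance = 1998.0000 / 127 = 15.7323
Standard deviation = √15.7323 = 3.9664

3.97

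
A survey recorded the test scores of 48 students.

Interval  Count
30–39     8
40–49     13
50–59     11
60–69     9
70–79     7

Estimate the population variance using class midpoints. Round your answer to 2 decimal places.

Midpoints: 34.5, 44.5, 54.5, 64.5, 74.5
n = 48, Σfm = 2556, mean = 53.2500
Σfm² = 144232
Σf(m − x̄)² = Σfm² − (Σfm)²/n = 144232 − 2556²/48 = 8125.0000
Population variance = 8125.0000 / 48 = 169.2708

169.27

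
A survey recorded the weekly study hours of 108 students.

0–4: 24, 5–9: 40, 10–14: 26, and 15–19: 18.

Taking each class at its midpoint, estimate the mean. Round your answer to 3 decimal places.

8.759

Midpoints: 2, 7, 12, 17
Σfm = 24×2 + 40×7 + 26×12 + 18×17 = 946
n = Σf = 108
Mean = 946 / 108 = 8.7593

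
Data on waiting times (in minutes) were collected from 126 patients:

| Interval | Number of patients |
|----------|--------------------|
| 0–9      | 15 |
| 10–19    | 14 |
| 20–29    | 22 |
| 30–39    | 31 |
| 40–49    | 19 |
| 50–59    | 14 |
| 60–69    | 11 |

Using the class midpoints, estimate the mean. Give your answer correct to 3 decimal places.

Midpoints: 4.5, 14.5, 24.5, 34.5, 44.5, 54.5, 64.5
Σfm = 15×4.5 + 14×14.5 + 22×24.5 + 31×34.5 + 19×44.5 + 14×54.5 + 11×64.5 = 4197
n = Σf = 126
Mean = 4197 / 126 = 33.3095

33.310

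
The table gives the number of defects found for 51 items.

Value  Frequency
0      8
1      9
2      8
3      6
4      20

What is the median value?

Cumulative frequencies: 8, 17, 25, 31, 51
n = 51, so the median is the value in position (n+1)/2 = 26.
Position 26 falls at value 3.

3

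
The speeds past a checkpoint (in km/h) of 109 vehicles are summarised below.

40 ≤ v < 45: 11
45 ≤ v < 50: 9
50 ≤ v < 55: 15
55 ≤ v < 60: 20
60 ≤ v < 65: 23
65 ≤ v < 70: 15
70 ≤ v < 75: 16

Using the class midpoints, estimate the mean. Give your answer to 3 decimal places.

Midpoints: 42.5, 47.5, 52.5, 57.5, 62.5, 67.5, 72.5
Σfm = 11×42.5 + 9×47.5 + 15×52.5 + 20×57.5 + 23×62.5 + 15×67.5 + 16×72.5 = 6442.5
n = Σf = 109
Mean = 6442.5 / 109 = 59.1055

59.106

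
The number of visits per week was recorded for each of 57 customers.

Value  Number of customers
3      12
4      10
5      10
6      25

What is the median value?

Cumulative frequencies: 12, 22, 32, 57
n = 57, so the median is the value in position (n+1)/2 = 29.
Position 29 falls at value 5.

5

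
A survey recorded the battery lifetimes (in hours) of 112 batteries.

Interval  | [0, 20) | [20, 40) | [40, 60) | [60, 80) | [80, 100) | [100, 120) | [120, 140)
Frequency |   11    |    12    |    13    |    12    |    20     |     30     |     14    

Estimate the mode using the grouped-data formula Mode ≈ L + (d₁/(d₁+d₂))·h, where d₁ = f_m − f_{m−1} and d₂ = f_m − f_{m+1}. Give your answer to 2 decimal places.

107.69

Modal class: [100, 120) (highest frequency 30).
d₁ = 30 − 20 = 10, d₂ = 30 − 14 = 16
Mode ≈ 100 + (10/(10+16)) × 20 = 100 + 7.6923 = 107.6923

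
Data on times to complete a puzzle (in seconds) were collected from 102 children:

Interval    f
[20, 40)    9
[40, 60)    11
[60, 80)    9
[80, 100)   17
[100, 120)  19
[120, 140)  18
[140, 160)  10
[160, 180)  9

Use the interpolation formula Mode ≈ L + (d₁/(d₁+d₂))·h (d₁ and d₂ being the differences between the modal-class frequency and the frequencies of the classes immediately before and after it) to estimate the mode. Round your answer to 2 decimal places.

Modal class: [100, 120) (highest frequency 19).
d₁ = 19 − 17 = 2, d₂ = 19 − 18 = 1
Mode ≈ 100 + (2/(2+1)) × 20 = 100 + 13.3333 = 113.3333

113.33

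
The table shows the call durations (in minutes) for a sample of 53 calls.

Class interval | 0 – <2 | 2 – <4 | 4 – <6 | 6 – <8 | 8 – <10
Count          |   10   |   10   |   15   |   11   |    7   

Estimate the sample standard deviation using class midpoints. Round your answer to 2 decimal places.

Midpoints: 1, 3, 5, 7, 9
n = 53, Σfm = 255, mean = 4.8113
Σfm² = 1581
Σf(m − x̄)² = Σfm² − (Σfm)²/n = 1581 − 255²/53 = 354.1132
Sample variance = 354.1132 / 52 = 6.8099
Standard deviation = √6.8099 = 2.6096

2.61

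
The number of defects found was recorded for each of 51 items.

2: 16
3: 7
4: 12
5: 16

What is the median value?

4

Cumulative frequencies: 16, 23, 35, 51
n = 51, so the median is the value in position (n+1)/2 = 26.
Position 26 falls at value 4.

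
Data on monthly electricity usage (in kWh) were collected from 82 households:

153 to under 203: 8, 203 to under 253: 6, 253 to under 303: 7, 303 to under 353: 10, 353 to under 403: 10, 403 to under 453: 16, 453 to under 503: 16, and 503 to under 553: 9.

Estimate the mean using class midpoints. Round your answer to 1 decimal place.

378.6

Midpoints: 178, 228, 278, 328, 378, 428, 478, 528
Σfm = 8×178 + 6×228 + 7×278 + 10×328 + 10×378 + 16×428 + 16×478 + 9×528 = 31046
n = Σf = 82
Mean = 31046 / 82 = 378.6098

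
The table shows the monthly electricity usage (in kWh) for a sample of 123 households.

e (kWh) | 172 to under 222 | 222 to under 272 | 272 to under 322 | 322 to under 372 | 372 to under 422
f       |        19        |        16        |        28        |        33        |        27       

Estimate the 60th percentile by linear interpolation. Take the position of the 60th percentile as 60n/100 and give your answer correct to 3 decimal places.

338.364

Cumulative frequencies: 19, 35, 63, 96, 123
n = 123; position = 60n/100 = 73.8.
This falls in the class 322 to under 372: L = 322, F = 63, f = 33, h = 50.
60th percentile ≈ 322 + ((73.8 − 63) / 33) × 50 = 338.3636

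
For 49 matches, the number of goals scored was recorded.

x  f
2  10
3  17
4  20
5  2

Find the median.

Cumulative frequencies: 10, 27, 47, 49
n = 49, so the median is the value in position (n+1)/2 = 25.
Position 25 falls at value 3.

3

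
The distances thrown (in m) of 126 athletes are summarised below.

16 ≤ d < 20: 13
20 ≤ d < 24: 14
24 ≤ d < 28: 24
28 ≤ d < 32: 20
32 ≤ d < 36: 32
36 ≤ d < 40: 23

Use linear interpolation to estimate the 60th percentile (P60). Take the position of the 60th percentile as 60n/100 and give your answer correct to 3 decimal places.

32.575

Cumulative frequencies: 13, 27, 51, 71, 103, 126
n = 126; position = 60n/100 = 75.6.
This falls in the class 32 ≤ d < 36: L = 32, F = 71, f = 32, h = 4.
60th percentile ≈ 32 + ((75.6 − 71) / 32) × 4 = 32.5750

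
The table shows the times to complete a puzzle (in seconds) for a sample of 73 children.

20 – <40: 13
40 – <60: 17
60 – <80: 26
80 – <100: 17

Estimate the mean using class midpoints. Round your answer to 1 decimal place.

62.9

Midpoints: 30, 50, 70, 90
Σfm = 13×30 + 17×50 + 26×70 + 17×90 = 4590
n = Σf = 73
Mean = 4590 / 73 = 62.8767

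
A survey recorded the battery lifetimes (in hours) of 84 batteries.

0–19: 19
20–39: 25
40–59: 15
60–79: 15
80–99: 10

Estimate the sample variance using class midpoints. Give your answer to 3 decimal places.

Midpoints: 9.5, 29.5, 49.5, 69.5, 89.5
n = 84, Σfm = 3598, mean = 42.8333
Σfm² = 212781
Σf(m − x̄)² = Σfm² − (Σfm)²/n = 212781 − 3598²/84 = 58666.6667
Sample variance = 58666.6667 / 83 = 706.8273

706.827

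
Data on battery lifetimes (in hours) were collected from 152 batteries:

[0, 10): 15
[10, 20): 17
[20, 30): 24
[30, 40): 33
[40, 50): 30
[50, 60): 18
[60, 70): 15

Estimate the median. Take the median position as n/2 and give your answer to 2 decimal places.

Cumulative frequencies: 15, 32, 56, 89, 119, 137, 152
n = 152; position = n/2 = 76.
This falls in the class [30, 40): L = 30, F = 56, f = 33, h = 10.
Median ≈ 30 + ((76 − 56) / 33) × 10 = 36.0606

36.06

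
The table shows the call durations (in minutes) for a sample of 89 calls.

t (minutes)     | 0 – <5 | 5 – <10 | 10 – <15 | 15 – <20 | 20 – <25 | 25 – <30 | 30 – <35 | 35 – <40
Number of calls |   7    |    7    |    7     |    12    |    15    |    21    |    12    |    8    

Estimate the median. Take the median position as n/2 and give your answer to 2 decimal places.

Cumulative frequencies: 7, 14, 21, 33, 48, 69, 81, 89
n = 89; position = n/2 = 44.5.
This falls in the class 20 – <25: L = 20, F = 33, f = 15, h = 5.
Median ≈ 20 + ((44.5 − 33) / 15) × 5 = 23.8333

23.83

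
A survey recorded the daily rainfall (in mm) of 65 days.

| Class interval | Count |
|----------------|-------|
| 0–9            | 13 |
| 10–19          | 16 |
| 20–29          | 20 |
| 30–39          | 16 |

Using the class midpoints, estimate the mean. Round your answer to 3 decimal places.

20.500

Midpoints: 4.5, 14.5, 24.5, 34.5
Σfm = 13×4.5 + 16×14.5 + 20×24.5 + 16×34.5 = 1332.5
n = Σf = 65
Mean = 1332.5 / 65 = 20.5000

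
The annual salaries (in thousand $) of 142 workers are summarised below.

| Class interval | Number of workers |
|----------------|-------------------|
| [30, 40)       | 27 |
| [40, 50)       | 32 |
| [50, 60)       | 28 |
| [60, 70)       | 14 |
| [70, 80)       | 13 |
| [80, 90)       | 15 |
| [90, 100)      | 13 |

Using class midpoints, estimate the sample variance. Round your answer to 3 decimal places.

376.371

Midpoints: 35, 45, 55, 65, 75, 85, 95
n = 142, Σfm = 8320, mean = 58.5915
Σfm² = 540550
Σf(m − x̄)² = Σfm² − (Σfm)²/n = 540550 − 8320²/142 = 53068.3099
Sample variance = 53068.3099 / 141 = 376.3710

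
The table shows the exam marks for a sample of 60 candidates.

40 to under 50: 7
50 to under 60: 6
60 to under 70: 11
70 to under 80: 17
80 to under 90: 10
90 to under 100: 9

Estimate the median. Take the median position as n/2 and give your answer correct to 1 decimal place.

73.5

Cumulative frequencies: 7, 13, 24, 41, 51, 60
n = 60; position = n/2 = 30.
This falls in the class 70 to under 80: L = 70, F = 24, f = 17, h = 10.
Median ≈ 70 + ((30 − 24) / 17) × 10 = 73.5294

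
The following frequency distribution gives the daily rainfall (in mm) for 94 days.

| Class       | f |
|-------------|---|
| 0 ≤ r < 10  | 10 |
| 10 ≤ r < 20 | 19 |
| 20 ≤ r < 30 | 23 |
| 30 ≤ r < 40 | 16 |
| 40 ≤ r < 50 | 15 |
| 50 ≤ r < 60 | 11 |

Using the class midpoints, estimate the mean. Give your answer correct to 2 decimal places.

Midpoints: 5, 15, 25, 35, 45, 55
Σfm = 10×5 + 19×15 + 23×25 + 16×35 + 15×45 + 11×55 = 2750
n = Σf = 94
Mean = 2750 / 94 = 29.2553

29.26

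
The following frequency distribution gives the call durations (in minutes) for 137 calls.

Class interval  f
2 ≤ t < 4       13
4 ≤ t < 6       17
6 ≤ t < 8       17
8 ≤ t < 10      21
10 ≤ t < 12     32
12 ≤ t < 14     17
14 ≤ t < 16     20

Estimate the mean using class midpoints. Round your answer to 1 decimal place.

Midpoints: 3, 5, 7, 9, 11, 13, 15
Σfm = 13×3 + 17×5 + 17×7 + 21×9 + 32×11 + 17×13 + 20×15 = 1305
n = Σf = 137
Mean = 1305 / 137 = 9.5255

9.5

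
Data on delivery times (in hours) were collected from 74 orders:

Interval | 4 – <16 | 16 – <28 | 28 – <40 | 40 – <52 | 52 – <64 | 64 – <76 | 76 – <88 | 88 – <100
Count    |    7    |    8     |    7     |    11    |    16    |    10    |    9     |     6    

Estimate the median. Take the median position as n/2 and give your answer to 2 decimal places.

55.00

Cumulative frequencies: 7, 15, 22, 33, 49, 59, 68, 74
n = 74; position = n/2 = 37.
This falls in the class 52 – <64: L = 52, F = 33, f = 16, h = 12.
Median ≈ 52 + ((37 − 33) / 16) × 12 = 55.0000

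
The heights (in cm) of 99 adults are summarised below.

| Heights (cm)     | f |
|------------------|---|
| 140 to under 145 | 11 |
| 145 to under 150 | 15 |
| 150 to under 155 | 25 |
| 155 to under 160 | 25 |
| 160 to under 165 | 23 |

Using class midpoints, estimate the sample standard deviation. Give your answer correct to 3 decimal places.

6.475

Midpoints: 142.5, 147.5, 152.5, 157.5, 162.5
n = 99, Σfm = 15267.5, mean = 154.2172
Σfm² = 2358618.75
Σf(m − x̄)² = Σfm² − (Σfm)²/n = 2358618.75 − 15267.5²/99 = 4108.0808
Sample variance = 4108.0808 / 98 = 41.9192
Standard deviation = √41.9192 = 6.4745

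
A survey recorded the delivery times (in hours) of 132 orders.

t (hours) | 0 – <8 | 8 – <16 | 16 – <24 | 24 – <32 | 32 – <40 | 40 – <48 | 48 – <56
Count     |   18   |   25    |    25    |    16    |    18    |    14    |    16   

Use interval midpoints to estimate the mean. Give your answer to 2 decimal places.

25.88

Midpoints: 4, 12, 20, 28, 36, 44, 52
Σfm = 18×4 + 25×12 + 25×20 + 16×28 + 18×36 + 14×44 + 16×52 = 3416
n = Σf = 132
Mean = 3416 / 132 = 25.8788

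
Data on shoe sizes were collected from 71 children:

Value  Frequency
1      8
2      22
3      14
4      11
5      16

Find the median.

3

Cumulative frequencies: 8, 30, 44, 55, 71
n = 71, so the median is the value in position (n+1)/2 = 36.
Position 36 falls at value 3.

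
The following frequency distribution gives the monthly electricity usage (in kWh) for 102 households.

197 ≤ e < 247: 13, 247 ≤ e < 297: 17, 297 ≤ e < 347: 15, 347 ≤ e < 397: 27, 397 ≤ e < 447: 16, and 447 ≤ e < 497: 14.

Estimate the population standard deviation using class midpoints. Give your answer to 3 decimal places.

Midpoints: 222, 272, 322, 372, 422, 472
n = 102, Σfm = 35744, mean = 350.4314
Σfm² = 13158368
Σf(m − x̄)² = Σfm² − (Σfm)²/n = 13158368 − 35744²/102 = 632549.0196
Population variance = 632549.0196 / 102 = 6201.4610
Standard deviation = √6201.4610 = 78.7494

78.749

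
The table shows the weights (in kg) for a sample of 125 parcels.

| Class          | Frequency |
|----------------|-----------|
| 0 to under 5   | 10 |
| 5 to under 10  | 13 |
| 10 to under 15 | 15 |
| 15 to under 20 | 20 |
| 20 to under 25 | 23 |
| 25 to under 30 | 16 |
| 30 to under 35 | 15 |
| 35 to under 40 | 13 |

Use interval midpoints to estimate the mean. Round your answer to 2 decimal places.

Midpoints: 2.5, 7.5, 12.5, 17.5, 22.5, 27.5, 32.5, 37.5
Σfm = 10×2.5 + 13×7.5 + 15×12.5 + 20×17.5 + 23×22.5 + 16×27.5 + 15×32.5 + 13×37.5 = 2592.5
n = Σf = 125
Mean = 2592.5 / 125 = 20.7400

20.74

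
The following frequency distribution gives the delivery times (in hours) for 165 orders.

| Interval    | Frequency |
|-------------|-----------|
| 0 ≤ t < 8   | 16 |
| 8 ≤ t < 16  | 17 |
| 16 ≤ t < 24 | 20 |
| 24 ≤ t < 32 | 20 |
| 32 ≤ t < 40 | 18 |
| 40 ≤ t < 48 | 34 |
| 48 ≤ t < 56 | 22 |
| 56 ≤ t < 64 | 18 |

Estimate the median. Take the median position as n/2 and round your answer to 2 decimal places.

Cumulative frequencies: 16, 33, 53, 73, 91, 125, 147, 165
n = 165; position = n/2 = 82.5.
This falls in the class 32 ≤ t < 40: L = 32, F = 73, f = 18, h = 8.
Median ≈ 32 + ((82.5 − 73) / 18) × 8 = 36.2222

36.22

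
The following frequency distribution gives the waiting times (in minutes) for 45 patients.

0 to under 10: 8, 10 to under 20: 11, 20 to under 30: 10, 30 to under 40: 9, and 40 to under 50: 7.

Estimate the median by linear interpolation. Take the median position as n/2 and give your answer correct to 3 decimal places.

23.500

Cumulative frequencies: 8, 19, 29, 38, 45
n = 45; position = n/2 = 22.5.
This falls in the class 20 to under 30: L = 20, F = 19, f = 10, h = 10.
Median ≈ 20 + ((22.5 − 19) / 10) × 10 = 23.5000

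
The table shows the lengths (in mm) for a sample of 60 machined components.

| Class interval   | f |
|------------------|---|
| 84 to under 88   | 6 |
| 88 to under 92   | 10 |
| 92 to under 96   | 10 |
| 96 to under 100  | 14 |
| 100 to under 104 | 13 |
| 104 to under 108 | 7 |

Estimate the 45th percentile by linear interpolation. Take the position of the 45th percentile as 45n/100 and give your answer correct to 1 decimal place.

Cumulative frequencies: 6, 16, 26, 40, 53, 60
n = 60; position = 45n/100 = 27.
This falls in the class 96 to under 100: L = 96, F = 26, f = 14, h = 4.
45th percentile ≈ 96 + ((27 − 26) / 14) × 4 = 96.2857

96.3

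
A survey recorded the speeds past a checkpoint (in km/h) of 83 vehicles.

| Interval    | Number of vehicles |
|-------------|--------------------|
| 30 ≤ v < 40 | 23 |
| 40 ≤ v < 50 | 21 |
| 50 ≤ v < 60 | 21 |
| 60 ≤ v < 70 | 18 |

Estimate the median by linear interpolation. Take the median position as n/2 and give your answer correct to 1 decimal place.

48.8

Cumulative frequencies: 23, 44, 65, 83
n = 83; position = n/2 = 41.5.
This falls in the class 40 ≤ v < 50: L = 40, F = 23, f = 21, h = 10.
Median ≈ 40 + ((41.5 − 23) / 21) × 10 = 48.8095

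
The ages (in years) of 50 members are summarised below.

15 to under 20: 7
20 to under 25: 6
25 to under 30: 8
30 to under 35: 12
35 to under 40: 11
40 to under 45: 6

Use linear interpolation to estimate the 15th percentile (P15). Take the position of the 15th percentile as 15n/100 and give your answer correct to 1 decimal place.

20.4

Cumulative frequencies: 7, 13, 21, 33, 44, 50
n = 50; position = 15n/100 = 7.5.
This falls in the class 20 to under 25: L = 20, F = 7, f = 6, h = 5.
15th percentile ≈ 20 + ((7.5 − 7) / 6) × 5 = 20.4167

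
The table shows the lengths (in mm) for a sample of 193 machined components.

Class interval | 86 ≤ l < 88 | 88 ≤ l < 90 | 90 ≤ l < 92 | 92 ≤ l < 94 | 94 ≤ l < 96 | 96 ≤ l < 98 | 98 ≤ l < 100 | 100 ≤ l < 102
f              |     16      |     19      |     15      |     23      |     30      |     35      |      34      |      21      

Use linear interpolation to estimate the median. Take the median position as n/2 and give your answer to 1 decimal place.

95.6

Cumulative frequencies: 16, 35, 50, 73, 103, 138, 172, 193
n = 193; position = n/2 = 96.5.
This falls in the class 94 ≤ l < 96: L = 94, F = 73, f = 30, h = 2.
Median ≈ 94 + ((96.5 − 73) / 30) × 2 = 95.5667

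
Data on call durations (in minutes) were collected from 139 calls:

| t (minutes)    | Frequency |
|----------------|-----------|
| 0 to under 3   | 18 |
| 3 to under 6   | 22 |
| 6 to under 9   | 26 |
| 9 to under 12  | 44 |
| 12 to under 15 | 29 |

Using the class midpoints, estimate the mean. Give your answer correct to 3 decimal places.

Midpoints: 1.5, 4.5, 7.5, 10.5, 13.5
Σfm = 18×1.5 + 22×4.5 + 26×7.5 + 44×10.5 + 29×13.5 = 1174.5
n = Σf = 139
Mean = 1174.5 / 139 = 8.4496

8.450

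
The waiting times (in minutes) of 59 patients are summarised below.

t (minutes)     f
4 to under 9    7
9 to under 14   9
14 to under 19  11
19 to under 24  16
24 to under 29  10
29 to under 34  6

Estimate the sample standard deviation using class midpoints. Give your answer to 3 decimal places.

7.506

Midpoints: 6.5, 11.5, 16.5, 21.5, 26.5, 31.5
n = 59, Σfm = 1128.5, mean = 19.1271
Σfm² = 24852.75
Σf(m − x̄)² = Σfm² − (Σfm)²/n = 24852.75 − 1128.5²/59 = 3267.7966
Sample variance = 3267.7966 / 58 = 56.3413
Standard deviation = √56.3413 = 7.5061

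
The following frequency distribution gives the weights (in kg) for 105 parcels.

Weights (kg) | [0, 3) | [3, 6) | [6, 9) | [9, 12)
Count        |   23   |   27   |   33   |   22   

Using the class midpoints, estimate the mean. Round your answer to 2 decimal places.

6.04

Midpoints: 1.5, 4.5, 7.5, 10.5
Σfm = 23×1.5 + 27×4.5 + 33×7.5 + 22×10.5 = 634.5
n = Σf = 105
Mean = 634.5 / 105 = 6.0429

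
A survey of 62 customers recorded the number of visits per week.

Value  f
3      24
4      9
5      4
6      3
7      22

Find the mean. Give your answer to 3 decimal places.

4.839

Values: 3, 4, 5, 6, 7
Σfx = 24×3 + 9×4 + 4×5 + 3×6 + 22×7 = 300
n = Σf = 62
Mean = 300 / 62 = 4.8387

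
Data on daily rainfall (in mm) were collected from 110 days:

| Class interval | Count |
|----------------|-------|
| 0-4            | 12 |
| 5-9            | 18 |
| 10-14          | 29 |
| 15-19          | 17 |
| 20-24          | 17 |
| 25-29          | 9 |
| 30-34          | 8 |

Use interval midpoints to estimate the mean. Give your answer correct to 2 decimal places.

15.09

Midpoints: 2, 7, 12, 17, 22, 27, 32
Σfm = 12×2 + 18×7 + 29×12 + 17×17 + 17×22 + 9×27 + 8×32 = 1660
n = Σf = 110
Mean = 1660 / 110 = 15.0909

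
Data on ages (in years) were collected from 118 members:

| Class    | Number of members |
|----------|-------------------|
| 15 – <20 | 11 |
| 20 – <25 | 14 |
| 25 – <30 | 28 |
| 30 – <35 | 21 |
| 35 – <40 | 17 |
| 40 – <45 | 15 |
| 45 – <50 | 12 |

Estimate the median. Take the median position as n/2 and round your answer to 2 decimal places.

31.43

Cumulative frequencies: 11, 25, 53, 74, 91, 106, 118
n = 118; position = n/2 = 59.
This falls in the class 30 – <35: L = 30, F = 53, f = 21, h = 5.
Median ≈ 30 + ((59 − 53) / 21) × 5 = 31.4286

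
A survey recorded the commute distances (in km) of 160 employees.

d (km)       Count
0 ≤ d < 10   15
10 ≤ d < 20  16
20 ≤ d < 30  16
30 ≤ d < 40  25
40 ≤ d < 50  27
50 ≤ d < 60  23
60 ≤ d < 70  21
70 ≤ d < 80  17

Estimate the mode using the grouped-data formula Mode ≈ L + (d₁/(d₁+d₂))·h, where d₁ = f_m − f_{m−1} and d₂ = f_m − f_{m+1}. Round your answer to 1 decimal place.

Modal class: 40 ≤ d < 50 (highest frequency 27).
d₁ = 27 − 25 = 2, d₂ = 27 − 23 = 4
Mode ≈ 40 + (2/(2+4)) × 10 = 40 + 3.3333 = 43.3333

43.3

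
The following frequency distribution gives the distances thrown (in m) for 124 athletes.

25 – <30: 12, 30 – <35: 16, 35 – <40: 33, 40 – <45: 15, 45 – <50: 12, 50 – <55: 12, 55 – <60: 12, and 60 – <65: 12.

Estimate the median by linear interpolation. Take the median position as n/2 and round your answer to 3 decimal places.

40.333

Cumulative frequencies: 12, 28, 61, 76, 88, 100, 112, 124
n = 124; position = n/2 = 62.
This falls in the class 40 – <45: L = 40, F = 61, f = 15, h = 5.
Median ≈ 40 + ((62 − 61) / 15) × 5 = 40.3333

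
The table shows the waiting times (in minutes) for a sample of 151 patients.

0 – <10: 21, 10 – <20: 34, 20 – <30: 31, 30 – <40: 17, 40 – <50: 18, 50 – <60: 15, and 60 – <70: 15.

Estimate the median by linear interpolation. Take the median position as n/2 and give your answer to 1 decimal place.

Cumulative frequencies: 21, 55, 86, 103, 121, 136, 151
n = 151; position = n/2 = 75.5.
This falls in the class 20 – <30: L = 20, F = 55, f = 31, h = 10.
Median ≈ 20 + ((75.5 − 55) / 31) × 10 = 26.6129

26.6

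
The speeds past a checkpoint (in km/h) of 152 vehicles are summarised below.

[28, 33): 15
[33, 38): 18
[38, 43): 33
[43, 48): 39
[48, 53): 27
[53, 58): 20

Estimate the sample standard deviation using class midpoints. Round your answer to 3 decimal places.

7.419

Midpoints: 30.5, 35.5, 40.5, 45.5, 50.5, 55.5
n = 152, Σfm = 6681, mean = 43.9539
Σfm² = 301968
Σf(m − x̄)² = Σfm² − (Σfm)²/n = 301968 − 6681²/152 = 8311.6776
Sample variance = 8311.6776 / 151 = 55.0442
Standard deviation = √55.0442 = 7.4192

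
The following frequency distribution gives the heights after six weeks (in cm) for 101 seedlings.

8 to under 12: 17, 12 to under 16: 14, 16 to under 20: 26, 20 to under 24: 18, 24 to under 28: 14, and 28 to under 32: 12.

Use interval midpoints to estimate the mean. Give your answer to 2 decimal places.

Midpoints: 10, 14, 18, 22, 26, 30
Σfm = 17×10 + 14×14 + 26×18 + 18×22 + 14×26 + 12×30 = 1954
n = Σf = 101
Mean = 1954 / 101 = 19.3465

19.35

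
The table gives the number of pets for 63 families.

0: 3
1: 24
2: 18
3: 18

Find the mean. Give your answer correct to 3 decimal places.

Values: 0, 1, 2, 3
Σfx = 3×0 + 24×1 + 18×2 + 18×3 = 114
n = Σf = 63
Mean = 114 / 63 = 1.8095

1.810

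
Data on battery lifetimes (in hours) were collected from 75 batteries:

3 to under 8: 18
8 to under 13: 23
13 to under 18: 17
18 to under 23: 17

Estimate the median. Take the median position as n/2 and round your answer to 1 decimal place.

Cumulative frequencies: 18, 41, 58, 75
n = 75; position = n/2 = 37.5.
This falls in the class 8 to under 13: L = 8, F = 18, f = 23, h = 5.
Median ≈ 8 + ((37.5 − 18) / 23) × 5 = 12.2391

12.2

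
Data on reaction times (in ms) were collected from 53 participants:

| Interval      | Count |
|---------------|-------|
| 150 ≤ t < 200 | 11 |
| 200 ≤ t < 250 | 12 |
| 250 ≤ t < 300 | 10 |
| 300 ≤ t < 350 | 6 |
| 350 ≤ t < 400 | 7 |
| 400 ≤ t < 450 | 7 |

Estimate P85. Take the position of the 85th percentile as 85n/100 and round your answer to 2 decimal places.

Cumulative frequencies: 11, 23, 33, 39, 46, 53
n = 53; position = 85n/100 = 45.05.
This falls in the class 350 ≤ t < 400: L = 350, F = 39, f = 7, h = 50.
85th percentile ≈ 350 + ((45.05 − 39) / 7) × 50 = 393.2143

393.21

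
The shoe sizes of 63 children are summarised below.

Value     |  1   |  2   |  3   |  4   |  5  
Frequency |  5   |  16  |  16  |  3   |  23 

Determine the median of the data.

3

Cumulative frequencies: 5, 21, 37, 40, 63
n = 63, so the median is the value in position (n+1)/2 = 32.
Position 32 falls at value 3.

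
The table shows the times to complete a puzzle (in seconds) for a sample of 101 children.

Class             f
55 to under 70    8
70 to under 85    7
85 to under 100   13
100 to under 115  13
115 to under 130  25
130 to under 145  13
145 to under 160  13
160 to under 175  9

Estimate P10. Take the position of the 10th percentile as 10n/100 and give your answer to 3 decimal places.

Cumulative frequencies: 8, 15, 28, 41, 66, 79, 92, 101
n = 101; position = 10n/100 = 10.1.
This falls in the class 70 to under 85: L = 70, F = 8, f = 7, h = 15.
10th percentile ≈ 70 + ((10.1 − 8) / 7) × 15 = 74.5000

74.500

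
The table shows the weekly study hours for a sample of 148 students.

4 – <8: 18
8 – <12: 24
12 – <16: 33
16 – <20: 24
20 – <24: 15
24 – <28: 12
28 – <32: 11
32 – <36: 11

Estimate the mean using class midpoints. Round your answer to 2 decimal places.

17.49

Midpoints: 6, 10, 14, 18, 22, 26, 30, 34
Σfm = 18×6 + 24×10 + 33×14 + 24×18 + 15×22 + 12×26 + 11×30 + 11×34 = 2588
n = Σf = 148
Mean = 2588 / 148 = 17.4865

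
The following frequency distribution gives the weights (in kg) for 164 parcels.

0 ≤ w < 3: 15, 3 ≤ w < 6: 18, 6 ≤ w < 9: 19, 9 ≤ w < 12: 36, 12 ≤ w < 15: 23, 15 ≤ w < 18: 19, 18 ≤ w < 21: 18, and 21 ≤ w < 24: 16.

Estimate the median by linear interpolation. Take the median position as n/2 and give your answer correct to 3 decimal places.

11.500

Cumulative frequencies: 15, 33, 52, 88, 111, 130, 148, 164
n = 164; position = n/2 = 82.
This falls in the class 9 ≤ w < 12: L = 9, F = 52, f = 36, h = 3.
Median ≈ 9 + ((82 − 52) / 36) × 3 = 11.5000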